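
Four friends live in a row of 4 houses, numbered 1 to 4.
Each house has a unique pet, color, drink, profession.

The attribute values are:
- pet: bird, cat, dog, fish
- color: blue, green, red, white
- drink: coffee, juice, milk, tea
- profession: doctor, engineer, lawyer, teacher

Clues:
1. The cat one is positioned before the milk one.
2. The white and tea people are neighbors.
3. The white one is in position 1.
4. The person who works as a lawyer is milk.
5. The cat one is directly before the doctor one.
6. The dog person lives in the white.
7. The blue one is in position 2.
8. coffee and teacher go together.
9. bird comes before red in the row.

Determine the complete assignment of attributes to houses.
Solution:

House | Pet | Color | Drink | Profession
----------------------------------------
  1   | dog | white | coffee | teacher
  2   | cat | blue | tea | engineer
  3   | bird | green | juice | doctor
  4   | fish | red | milk | lawyer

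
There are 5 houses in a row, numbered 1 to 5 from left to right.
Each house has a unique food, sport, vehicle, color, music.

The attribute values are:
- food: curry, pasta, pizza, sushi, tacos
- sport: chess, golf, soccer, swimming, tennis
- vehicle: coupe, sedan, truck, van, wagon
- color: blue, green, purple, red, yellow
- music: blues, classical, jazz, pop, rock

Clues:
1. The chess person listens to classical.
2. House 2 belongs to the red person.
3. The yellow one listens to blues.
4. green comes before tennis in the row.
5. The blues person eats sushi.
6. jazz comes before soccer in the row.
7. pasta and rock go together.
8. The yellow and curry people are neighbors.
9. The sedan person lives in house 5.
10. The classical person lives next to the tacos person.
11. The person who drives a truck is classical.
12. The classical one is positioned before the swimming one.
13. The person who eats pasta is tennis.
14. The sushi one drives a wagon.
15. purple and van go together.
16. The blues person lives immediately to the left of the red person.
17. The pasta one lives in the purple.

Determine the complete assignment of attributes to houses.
Solution:

House | Food | Sport | Vehicle | Color | Music
----------------------------------------------
  1   | sushi | golf | wagon | yellow | blues
  2   | curry | chess | truck | red | classical
  3   | tacos | swimming | coupe | green | jazz
  4   | pasta | tennis | van | purple | rock
  5   | pizza | soccer | sedan | blue | pop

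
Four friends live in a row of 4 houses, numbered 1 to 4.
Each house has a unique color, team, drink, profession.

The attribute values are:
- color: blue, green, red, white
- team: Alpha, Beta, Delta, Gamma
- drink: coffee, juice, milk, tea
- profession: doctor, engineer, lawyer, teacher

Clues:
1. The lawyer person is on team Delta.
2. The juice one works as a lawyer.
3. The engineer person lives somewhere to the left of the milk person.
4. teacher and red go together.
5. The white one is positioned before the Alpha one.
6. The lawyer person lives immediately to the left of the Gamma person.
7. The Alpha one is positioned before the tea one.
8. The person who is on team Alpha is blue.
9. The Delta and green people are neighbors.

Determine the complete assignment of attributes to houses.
Solution:

House | Color | Team | Drink | Profession
-----------------------------------------
  1   | white | Delta | juice | lawyer
  2   | green | Gamma | coffee | engineer
  3   | blue | Alpha | milk | doctor
  4   | red | Beta | tea | teacher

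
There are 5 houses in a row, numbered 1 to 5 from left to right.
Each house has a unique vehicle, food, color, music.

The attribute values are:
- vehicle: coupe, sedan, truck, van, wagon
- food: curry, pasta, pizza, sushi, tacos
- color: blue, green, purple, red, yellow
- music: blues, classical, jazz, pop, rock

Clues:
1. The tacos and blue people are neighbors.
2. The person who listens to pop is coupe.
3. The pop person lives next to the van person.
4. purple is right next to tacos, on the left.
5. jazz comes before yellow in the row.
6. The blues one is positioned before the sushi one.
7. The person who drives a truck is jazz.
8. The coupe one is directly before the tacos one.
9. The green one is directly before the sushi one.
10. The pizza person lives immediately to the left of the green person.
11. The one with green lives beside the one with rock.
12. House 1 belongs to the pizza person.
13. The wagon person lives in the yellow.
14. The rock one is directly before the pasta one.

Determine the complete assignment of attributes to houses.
Solution:

House | Vehicle | Food | Color | Music
--------------------------------------
  1   | coupe | pizza | purple | pop
  2   | van | tacos | green | blues
  3   | sedan | sushi | blue | rock
  4   | truck | pasta | red | jazz
  5   | wagon | curry | yellow | classical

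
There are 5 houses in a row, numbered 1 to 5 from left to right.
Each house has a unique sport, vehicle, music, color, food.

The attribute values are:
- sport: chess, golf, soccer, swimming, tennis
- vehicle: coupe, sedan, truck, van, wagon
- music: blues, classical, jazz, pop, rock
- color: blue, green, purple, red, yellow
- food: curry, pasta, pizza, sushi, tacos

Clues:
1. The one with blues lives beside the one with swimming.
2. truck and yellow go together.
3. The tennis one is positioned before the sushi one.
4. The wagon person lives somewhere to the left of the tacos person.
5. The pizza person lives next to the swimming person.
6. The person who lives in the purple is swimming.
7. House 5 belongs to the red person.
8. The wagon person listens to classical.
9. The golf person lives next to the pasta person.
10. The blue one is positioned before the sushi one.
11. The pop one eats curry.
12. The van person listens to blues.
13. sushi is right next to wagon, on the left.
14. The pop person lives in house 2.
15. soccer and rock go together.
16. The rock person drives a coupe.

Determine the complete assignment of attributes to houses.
Solution:

House | Sport | Vehicle | Music | Color | Food
----------------------------------------------
  1   | tennis | van | blues | blue | pizza
  2   | swimming | sedan | pop | purple | curry
  3   | golf | truck | jazz | yellow | sushi
  4   | chess | wagon | classical | green | pasta
  5   | soccer | coupe | rock | red | tacos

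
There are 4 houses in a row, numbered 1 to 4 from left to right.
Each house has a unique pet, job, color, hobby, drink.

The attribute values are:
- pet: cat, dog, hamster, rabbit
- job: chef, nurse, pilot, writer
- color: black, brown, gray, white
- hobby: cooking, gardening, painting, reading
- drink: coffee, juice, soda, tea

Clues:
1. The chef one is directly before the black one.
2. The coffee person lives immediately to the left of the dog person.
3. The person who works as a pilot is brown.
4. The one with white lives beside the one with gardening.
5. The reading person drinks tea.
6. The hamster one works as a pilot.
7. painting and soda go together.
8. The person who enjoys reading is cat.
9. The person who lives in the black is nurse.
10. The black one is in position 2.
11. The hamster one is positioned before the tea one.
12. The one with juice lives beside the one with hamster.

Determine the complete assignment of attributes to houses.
Solution:

House | Pet | Job | Color | Hobby | Drink
-----------------------------------------
  1   | rabbit | chef | white | cooking | coffee
  2   | dog | nurse | black | gardening | juice
  3   | hamster | pilot | brown | painting | soda
  4   | cat | writer | gray | reading | tea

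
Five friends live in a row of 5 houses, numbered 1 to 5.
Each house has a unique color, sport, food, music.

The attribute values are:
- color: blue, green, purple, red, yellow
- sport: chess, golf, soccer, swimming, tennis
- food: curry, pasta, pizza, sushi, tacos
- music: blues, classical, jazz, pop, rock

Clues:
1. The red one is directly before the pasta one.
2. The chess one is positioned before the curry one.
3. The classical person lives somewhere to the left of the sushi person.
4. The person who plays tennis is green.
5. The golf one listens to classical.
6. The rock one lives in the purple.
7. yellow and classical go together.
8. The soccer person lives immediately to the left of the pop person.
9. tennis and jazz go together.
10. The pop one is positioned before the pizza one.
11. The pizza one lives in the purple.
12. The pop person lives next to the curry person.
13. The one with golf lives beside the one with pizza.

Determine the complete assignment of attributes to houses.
Solution:

House | Color | Sport | Food | Music
------------------------------------
  1   | red | soccer | tacos | blues
  2   | blue | chess | pasta | pop
  3   | yellow | golf | curry | classical
  4   | purple | swimming | pizza | rock
  5   | green | tennis | sushi | jazz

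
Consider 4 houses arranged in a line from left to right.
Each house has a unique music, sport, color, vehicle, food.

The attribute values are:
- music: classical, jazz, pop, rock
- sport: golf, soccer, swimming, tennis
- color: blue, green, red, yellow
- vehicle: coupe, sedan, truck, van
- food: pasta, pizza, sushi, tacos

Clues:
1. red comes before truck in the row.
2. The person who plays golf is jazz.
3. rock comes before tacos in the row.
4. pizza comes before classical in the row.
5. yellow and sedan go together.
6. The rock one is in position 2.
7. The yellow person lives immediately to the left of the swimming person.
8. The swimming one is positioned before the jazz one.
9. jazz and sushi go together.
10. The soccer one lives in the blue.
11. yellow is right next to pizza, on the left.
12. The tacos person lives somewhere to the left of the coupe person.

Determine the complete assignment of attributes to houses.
Solution:

House | Music | Sport | Color | Vehicle | Food
----------------------------------------------
  1   | pop | tennis | yellow | sedan | pasta
  2   | rock | swimming | red | van | pizza
  3   | classical | soccer | blue | truck | tacos
  4   | jazz | golf | green | coupe | sushi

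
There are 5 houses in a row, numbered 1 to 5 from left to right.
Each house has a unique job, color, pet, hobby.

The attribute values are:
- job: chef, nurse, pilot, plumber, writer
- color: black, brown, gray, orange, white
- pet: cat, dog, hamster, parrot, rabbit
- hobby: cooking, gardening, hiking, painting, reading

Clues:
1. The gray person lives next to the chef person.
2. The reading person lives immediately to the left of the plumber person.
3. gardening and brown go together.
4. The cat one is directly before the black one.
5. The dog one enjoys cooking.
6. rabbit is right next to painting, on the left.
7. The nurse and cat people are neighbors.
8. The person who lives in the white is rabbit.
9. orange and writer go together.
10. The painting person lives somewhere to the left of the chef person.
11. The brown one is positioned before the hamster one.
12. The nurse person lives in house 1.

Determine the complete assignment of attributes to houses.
Solution:

House | Job | Color | Pet | Hobby
---------------------------------
  1   | nurse | white | rabbit | reading
  2   | plumber | gray | cat | painting
  3   | chef | black | dog | cooking
  4   | pilot | brown | parrot | gardening
  5   | writer | orange | hamster | hiking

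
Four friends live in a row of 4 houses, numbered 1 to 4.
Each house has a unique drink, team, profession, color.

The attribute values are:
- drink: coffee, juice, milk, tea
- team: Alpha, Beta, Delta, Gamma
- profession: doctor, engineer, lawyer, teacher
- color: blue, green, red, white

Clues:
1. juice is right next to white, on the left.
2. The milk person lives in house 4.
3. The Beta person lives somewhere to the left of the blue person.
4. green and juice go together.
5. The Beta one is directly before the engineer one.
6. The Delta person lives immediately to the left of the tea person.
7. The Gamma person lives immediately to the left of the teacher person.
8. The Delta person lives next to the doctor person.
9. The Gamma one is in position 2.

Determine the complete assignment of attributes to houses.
Solution:

House | Drink | Team | Profession | Color
-----------------------------------------
  1   | juice | Delta | lawyer | green
  2   | tea | Gamma | doctor | white
  3   | coffee | Beta | teacher | red
  4   | milk | Alpha | engineer | blue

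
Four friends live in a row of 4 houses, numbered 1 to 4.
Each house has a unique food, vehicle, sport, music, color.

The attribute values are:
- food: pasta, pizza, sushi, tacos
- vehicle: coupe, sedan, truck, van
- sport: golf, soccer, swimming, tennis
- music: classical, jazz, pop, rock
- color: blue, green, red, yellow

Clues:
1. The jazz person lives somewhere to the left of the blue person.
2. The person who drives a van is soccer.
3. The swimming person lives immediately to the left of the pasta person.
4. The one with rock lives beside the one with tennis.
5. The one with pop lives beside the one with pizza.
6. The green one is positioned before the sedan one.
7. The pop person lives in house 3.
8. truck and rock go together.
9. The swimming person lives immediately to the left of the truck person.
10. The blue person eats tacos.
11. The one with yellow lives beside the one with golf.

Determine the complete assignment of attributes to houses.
Solution:

House | Food | Vehicle | Sport | Music | Color
----------------------------------------------
  1   | sushi | coupe | swimming | jazz | yellow
  2   | pasta | truck | golf | rock | green
  3   | tacos | sedan | tennis | pop | blue
  4   | pizza | van | soccer | classical | red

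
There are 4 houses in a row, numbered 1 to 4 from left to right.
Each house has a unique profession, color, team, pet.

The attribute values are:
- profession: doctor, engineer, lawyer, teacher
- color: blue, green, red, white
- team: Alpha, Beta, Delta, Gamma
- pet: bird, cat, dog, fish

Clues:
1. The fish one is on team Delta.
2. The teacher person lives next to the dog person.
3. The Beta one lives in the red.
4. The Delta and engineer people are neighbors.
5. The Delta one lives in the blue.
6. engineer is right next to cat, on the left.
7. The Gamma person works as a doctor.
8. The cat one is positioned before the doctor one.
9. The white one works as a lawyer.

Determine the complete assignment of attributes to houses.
Solution:

House | Profession | Color | Team | Pet
---------------------------------------
  1   | teacher | blue | Delta | fish
  2   | engineer | red | Beta | dog
  3   | lawyer | white | Alpha | cat
  4   | doctor | green | Gamma | bird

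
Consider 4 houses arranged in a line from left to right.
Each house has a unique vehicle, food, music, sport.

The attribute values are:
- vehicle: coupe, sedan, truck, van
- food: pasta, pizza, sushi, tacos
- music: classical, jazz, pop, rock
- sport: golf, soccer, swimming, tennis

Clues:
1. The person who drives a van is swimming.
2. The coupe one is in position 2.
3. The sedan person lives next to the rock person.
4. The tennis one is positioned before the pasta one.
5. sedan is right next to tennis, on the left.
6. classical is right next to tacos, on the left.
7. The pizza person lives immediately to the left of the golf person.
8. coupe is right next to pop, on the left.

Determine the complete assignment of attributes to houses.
Solution:

House | Vehicle | Food | Music | Sport
--------------------------------------
  1   | sedan | sushi | classical | soccer
  2   | coupe | tacos | rock | tennis
  3   | van | pizza | pop | swimming
  4   | truck | pasta | jazz | golf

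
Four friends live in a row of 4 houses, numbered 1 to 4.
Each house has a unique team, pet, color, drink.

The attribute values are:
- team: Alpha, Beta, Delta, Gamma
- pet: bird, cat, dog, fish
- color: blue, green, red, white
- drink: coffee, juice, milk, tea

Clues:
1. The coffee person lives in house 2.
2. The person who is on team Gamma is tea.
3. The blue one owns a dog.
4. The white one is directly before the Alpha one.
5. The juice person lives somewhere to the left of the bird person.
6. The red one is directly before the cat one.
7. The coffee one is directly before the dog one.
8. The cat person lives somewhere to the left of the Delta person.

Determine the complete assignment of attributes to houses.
Solution:

House | Team | Pet | Color | Drink
----------------------------------
  1   | Gamma | fish | red | tea
  2   | Beta | cat | white | coffee
  3   | Alpha | dog | blue | juice
  4   | Delta | bird | green | milk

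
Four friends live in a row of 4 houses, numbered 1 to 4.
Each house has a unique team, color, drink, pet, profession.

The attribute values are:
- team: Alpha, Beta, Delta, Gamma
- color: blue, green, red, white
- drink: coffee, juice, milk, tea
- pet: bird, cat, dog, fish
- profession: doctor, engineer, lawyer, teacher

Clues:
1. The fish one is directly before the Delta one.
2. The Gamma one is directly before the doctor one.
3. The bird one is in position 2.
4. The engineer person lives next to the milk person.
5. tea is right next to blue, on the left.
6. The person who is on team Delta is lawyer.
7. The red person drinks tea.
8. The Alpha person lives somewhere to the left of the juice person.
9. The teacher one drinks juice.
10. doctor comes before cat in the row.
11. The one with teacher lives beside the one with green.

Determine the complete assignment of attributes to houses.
Solution:

House | Team | Color | Drink | Pet | Profession
-----------------------------------------------
  1   | Gamma | red | tea | dog | engineer
  2   | Alpha | blue | milk | bird | doctor
  3   | Beta | white | juice | fish | teacher
  4   | Delta | green | coffee | cat | lawyer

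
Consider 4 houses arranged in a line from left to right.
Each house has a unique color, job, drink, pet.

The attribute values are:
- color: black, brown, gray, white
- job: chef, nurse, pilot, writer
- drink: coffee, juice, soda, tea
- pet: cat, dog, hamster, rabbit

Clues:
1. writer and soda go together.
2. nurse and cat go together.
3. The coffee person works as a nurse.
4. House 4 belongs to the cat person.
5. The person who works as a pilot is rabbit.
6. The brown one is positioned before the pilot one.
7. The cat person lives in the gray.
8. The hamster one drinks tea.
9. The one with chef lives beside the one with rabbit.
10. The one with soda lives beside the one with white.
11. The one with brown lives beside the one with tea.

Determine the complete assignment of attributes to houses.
Solution:

House | Color | Job | Drink | Pet
---------------------------------
  1   | brown | writer | soda | dog
  2   | white | chef | tea | hamster
  3   | black | pilot | juice | rabbit
  4   | gray | nurse | coffee | cat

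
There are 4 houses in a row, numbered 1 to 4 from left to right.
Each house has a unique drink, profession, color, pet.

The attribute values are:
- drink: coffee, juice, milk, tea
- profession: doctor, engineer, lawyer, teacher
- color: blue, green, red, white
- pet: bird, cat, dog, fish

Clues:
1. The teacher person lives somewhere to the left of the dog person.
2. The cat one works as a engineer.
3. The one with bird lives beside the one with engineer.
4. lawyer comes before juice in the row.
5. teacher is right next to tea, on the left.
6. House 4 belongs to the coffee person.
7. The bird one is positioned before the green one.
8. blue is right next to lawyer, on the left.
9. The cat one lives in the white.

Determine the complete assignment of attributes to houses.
Solution:

House | Drink | Profession | Color | Pet
----------------------------------------
  1   | milk | teacher | blue | fish
  2   | tea | lawyer | red | bird
  3   | juice | engineer | white | cat
  4   | coffee | doctor | green | dog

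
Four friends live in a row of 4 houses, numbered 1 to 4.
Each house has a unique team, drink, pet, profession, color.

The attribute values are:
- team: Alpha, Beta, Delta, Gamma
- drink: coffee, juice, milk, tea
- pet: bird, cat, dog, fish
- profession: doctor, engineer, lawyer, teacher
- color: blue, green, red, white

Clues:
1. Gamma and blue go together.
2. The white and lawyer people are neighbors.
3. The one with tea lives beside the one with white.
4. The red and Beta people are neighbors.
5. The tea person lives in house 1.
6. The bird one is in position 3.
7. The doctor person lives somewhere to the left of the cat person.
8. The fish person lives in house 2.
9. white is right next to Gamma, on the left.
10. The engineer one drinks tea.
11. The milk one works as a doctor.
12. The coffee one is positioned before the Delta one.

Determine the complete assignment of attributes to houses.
Solution:

House | Team | Drink | Pet | Profession | Color
-----------------------------------------------
  1   | Alpha | tea | dog | engineer | red
  2   | Beta | milk | fish | doctor | white
  3   | Gamma | coffee | bird | lawyer | blue
  4   | Delta | juice | cat | teacher | green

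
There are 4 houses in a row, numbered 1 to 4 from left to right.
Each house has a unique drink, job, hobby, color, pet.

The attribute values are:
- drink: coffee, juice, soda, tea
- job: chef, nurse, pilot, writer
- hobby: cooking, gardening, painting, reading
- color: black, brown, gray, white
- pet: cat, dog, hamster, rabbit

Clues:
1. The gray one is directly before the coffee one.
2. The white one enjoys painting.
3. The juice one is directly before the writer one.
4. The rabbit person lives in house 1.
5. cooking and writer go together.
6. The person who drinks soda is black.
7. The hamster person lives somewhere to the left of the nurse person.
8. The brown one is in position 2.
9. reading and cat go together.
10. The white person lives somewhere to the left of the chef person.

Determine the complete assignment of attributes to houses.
Solution:

House | Drink | Job | Hobby | Color | Pet
-----------------------------------------
  1   | juice | pilot | gardening | gray | rabbit
  2   | coffee | writer | cooking | brown | hamster
  3   | tea | nurse | painting | white | dog
  4   | soda | chef | reading | black | cat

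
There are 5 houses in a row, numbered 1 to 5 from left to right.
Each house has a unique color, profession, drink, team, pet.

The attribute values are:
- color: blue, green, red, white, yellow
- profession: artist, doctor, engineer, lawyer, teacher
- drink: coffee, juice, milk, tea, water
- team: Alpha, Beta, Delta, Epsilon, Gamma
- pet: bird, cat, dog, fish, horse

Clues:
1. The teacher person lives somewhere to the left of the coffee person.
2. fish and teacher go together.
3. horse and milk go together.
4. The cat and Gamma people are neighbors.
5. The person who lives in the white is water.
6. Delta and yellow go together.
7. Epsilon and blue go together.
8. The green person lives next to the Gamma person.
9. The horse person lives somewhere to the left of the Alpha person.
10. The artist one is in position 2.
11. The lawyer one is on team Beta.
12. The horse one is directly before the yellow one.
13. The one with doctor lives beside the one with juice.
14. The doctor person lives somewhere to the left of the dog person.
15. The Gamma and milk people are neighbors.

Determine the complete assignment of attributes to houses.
Solution:

House | Color | Profession | Drink | Team | Pet
-----------------------------------------------
  1   | green | lawyer | tea | Beta | cat
  2   | white | artist | water | Gamma | bird
  3   | blue | doctor | milk | Epsilon | horse
  4   | yellow | teacher | juice | Delta | fish
  5   | red | engineer | coffee | Alpha | dog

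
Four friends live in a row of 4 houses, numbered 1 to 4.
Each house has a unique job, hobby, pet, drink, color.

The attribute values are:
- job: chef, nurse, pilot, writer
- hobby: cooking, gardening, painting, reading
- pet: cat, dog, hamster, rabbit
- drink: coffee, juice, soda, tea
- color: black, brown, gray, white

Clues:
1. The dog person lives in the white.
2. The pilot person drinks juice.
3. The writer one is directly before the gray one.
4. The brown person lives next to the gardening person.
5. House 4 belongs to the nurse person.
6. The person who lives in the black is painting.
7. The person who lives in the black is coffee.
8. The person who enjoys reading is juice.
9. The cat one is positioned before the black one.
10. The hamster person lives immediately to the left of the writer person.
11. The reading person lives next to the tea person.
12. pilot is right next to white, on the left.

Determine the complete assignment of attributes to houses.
Solution:

House | Job | Hobby | Pet | Drink | Color
-----------------------------------------
  1   | pilot | reading | hamster | juice | brown
  2   | writer | gardening | dog | tea | white
  3   | chef | cooking | cat | soda | gray
  4   | nurse | painting | rabbit | coffee | black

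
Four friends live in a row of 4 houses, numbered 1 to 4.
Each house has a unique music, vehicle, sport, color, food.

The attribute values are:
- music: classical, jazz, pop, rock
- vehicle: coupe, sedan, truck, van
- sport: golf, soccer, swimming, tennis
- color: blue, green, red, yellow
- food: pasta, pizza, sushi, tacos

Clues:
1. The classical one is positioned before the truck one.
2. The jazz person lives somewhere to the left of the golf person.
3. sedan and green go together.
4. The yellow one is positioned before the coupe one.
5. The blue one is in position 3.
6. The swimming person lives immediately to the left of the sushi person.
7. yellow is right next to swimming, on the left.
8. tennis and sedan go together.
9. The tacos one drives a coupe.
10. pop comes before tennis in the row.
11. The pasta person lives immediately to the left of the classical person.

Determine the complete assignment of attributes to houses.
Solution:

House | Music | Vehicle | Sport | Color | Food
----------------------------------------------
  1   | jazz | van | soccer | yellow | pasta
  2   | classical | coupe | swimming | red | tacos
  3   | pop | truck | golf | blue | sushi
  4   | rock | sedan | tennis | green | pizza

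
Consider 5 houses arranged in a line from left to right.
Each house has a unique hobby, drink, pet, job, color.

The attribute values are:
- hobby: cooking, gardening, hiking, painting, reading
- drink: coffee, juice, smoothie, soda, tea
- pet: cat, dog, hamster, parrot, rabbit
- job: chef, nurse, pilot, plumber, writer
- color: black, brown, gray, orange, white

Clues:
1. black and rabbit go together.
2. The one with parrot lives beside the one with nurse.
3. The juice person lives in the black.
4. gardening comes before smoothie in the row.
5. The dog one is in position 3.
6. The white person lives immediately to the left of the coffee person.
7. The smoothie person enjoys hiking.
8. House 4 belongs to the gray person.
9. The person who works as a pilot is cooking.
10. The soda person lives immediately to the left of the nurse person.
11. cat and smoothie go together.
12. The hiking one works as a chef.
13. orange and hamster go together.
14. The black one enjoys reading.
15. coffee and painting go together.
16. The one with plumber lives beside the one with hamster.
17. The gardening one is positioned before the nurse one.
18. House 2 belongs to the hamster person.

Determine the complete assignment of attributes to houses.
Solution:

House | Hobby | Drink | Pet | Job | Color
-----------------------------------------
  1   | gardening | soda | parrot | plumber | white
  2   | painting | coffee | hamster | nurse | orange
  3   | cooking | tea | dog | pilot | brown
  4   | hiking | smoothie | cat | chef | gray
  5   | reading | juice | rabbit | writer | black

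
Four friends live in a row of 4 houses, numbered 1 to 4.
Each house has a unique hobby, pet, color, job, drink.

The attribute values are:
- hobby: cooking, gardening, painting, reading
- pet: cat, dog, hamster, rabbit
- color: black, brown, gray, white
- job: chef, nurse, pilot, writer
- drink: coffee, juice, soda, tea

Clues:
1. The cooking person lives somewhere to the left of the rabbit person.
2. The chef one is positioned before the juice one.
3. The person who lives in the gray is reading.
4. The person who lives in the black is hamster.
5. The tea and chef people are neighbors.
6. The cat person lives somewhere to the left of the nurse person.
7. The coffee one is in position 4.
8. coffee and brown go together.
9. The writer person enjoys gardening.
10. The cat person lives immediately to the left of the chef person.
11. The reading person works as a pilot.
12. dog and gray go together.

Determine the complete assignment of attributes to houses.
Solution:

House | Hobby | Pet | Color | Job | Drink
-----------------------------------------
  1   | gardening | cat | white | writer | tea
  2   | cooking | hamster | black | chef | soda
  3   | reading | dog | gray | pilot | juice
  4   | painting | rabbit | brown | nurse | coffee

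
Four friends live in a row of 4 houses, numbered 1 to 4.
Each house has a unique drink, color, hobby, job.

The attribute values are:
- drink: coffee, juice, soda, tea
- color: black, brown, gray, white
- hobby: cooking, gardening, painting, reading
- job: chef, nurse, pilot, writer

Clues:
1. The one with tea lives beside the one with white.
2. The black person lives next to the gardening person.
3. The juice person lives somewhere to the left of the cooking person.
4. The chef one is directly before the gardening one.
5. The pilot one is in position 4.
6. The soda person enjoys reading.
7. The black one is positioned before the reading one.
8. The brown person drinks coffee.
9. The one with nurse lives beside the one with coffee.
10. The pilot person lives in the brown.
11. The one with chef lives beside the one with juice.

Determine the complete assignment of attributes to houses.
Solution:

House | Drink | Color | Hobby | Job
-----------------------------------
  1   | tea | black | painting | chef
  2   | juice | white | gardening | writer
  3   | soda | gray | reading | nurse
  4   | coffee | brown | cooking | pilot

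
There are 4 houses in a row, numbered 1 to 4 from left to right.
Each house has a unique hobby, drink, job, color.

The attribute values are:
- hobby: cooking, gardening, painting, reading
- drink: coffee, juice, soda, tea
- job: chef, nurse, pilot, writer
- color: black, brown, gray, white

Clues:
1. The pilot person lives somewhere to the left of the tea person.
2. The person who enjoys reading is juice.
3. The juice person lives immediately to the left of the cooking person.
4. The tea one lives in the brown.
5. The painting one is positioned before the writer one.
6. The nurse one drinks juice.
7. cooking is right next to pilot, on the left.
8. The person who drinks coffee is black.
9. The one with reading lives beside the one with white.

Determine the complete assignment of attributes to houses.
Solution:

House | Hobby | Drink | Job | Color
-----------------------------------
  1   | reading | juice | nurse | gray
  2   | cooking | soda | chef | white
  3   | painting | coffee | pilot | black
  4   | gardening | tea | writer | brown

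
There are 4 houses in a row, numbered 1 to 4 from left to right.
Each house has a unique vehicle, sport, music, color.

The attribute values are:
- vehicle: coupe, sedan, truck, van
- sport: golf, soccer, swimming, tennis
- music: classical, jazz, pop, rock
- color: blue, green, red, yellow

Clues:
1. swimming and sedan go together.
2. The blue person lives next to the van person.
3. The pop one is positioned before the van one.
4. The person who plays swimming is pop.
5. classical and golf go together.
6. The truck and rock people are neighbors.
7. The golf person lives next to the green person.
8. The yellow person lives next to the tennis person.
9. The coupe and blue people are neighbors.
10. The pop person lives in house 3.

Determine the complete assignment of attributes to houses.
Solution:

House | Vehicle | Sport | Music | Color
---------------------------------------
  1   | truck | golf | classical | yellow
  2   | coupe | tennis | rock | green
  3   | sedan | swimming | pop | blue
  4   | van | soccer | jazz | red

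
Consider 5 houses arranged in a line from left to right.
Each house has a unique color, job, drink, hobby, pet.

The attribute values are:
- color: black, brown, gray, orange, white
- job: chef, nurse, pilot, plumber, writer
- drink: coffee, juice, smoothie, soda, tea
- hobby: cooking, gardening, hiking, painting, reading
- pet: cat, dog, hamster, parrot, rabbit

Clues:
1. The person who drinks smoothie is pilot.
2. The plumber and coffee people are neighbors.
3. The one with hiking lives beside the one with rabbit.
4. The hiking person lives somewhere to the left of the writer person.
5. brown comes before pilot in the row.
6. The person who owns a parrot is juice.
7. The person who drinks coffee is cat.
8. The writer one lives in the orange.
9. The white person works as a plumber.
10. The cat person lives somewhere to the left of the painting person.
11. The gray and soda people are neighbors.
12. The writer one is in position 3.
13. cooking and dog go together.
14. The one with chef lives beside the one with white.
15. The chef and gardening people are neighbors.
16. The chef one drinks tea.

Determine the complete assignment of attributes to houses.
Solution:

House | Color | Job | Drink | Hobby | Pet
-----------------------------------------
  1   | gray | chef | tea | hiking | hamster
  2   | white | plumber | soda | gardening | rabbit
  3   | orange | writer | coffee | reading | cat
  4   | brown | nurse | juice | painting | parrot
  5   | black | pilot | smoothie | cooking | dog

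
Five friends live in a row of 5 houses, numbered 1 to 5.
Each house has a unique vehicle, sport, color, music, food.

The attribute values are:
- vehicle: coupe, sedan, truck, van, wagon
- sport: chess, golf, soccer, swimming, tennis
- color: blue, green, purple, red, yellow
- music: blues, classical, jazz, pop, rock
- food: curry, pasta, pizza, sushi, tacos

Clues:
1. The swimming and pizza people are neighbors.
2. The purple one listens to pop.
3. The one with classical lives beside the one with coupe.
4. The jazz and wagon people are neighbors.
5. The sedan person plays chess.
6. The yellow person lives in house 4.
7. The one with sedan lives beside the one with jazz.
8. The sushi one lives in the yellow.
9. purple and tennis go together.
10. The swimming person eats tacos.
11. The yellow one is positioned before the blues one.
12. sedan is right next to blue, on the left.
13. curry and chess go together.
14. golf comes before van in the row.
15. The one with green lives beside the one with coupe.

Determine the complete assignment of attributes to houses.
Solution:

House | Vehicle | Sport | Color | Music | Food
----------------------------------------------
  1   | sedan | chess | green | classical | curry
  2   | coupe | swimming | blue | jazz | tacos
  3   | wagon | tennis | purple | pop | pizza
  4   | truck | golf | yellow | rock | sushi
  5   | van | soccer | red | blues | pasta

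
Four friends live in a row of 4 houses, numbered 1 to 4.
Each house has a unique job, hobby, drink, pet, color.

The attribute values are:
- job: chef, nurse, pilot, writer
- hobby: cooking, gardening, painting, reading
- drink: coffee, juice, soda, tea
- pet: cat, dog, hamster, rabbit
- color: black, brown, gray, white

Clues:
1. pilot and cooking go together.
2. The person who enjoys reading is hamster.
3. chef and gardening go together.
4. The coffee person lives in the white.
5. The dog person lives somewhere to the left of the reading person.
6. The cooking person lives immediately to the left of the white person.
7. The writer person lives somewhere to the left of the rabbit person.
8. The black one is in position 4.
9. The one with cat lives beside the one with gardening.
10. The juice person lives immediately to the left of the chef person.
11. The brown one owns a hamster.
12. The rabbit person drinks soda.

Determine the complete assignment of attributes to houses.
Solution:

House | Job | Hobby | Drink | Pet | Color
-----------------------------------------
  1   | pilot | cooking | juice | cat | gray
  2   | chef | gardening | coffee | dog | white
  3   | writer | reading | tea | hamster | brown
  4   | nurse | painting | soda | rabbit | black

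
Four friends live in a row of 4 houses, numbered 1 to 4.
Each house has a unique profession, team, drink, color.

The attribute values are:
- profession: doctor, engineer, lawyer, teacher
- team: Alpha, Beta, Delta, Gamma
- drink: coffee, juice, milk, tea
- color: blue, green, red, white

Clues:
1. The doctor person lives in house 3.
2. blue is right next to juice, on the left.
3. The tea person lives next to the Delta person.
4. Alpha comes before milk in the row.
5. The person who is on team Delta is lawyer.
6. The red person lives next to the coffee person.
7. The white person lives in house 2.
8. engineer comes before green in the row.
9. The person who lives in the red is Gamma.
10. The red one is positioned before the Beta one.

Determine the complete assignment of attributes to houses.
Solution:

House | Profession | Team | Drink | Color
-----------------------------------------
  1   | engineer | Alpha | tea | blue
  2   | lawyer | Delta | juice | white
  3   | doctor | Gamma | milk | red
  4   | teacher | Beta | coffee | green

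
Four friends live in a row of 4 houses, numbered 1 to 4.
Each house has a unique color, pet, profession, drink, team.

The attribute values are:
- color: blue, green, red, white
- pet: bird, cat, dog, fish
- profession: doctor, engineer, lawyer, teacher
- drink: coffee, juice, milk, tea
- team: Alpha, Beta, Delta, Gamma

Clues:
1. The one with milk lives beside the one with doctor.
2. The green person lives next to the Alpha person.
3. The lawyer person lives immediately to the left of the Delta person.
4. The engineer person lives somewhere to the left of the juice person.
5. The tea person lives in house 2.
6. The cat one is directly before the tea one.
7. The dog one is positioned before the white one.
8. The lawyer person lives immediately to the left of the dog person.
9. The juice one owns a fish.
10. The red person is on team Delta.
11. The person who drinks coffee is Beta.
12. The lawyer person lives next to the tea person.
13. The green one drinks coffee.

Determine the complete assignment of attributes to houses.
Solution:

House | Color | Pet | Profession | Drink | Team
-----------------------------------------------
  1   | blue | cat | lawyer | milk | Gamma
  2   | red | dog | doctor | tea | Delta
  3   | green | bird | engineer | coffee | Beta
  4   | white | fish | teacher | juice | Alpha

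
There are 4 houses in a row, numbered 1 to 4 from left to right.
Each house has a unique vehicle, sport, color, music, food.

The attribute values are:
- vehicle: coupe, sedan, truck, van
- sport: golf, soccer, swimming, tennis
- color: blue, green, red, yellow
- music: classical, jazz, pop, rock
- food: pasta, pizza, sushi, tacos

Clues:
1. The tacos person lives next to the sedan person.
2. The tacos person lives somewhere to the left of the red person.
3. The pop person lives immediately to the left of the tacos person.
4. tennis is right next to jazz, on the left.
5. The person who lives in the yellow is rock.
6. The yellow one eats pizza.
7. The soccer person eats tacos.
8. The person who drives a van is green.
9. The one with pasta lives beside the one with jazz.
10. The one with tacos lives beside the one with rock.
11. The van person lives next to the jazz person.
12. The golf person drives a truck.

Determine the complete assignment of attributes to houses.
Solution:

House | Vehicle | Sport | Color | Music | Food
----------------------------------------------
  1   | van | tennis | green | pop | pasta
  2   | coupe | soccer | blue | jazz | tacos
  3   | sedan | swimming | yellow | rock | pizza
  4   | truck | golf | red | classical | sushi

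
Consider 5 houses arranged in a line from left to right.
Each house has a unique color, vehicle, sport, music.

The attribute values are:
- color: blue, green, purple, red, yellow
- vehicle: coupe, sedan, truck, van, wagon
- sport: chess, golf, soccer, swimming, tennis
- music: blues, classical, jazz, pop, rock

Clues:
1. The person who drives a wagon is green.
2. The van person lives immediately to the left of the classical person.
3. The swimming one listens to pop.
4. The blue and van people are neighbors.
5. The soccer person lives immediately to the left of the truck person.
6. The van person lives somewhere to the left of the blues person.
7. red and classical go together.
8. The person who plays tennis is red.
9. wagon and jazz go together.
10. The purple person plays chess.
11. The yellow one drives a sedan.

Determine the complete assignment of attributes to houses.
Solution:

House | Color | Vehicle | Sport | Music
---------------------------------------
  1   | green | wagon | soccer | jazz
  2   | blue | truck | swimming | pop
  3   | purple | van | chess | rock
  4   | red | coupe | tennis | classical
  5   | yellow | sedan | golf | blues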